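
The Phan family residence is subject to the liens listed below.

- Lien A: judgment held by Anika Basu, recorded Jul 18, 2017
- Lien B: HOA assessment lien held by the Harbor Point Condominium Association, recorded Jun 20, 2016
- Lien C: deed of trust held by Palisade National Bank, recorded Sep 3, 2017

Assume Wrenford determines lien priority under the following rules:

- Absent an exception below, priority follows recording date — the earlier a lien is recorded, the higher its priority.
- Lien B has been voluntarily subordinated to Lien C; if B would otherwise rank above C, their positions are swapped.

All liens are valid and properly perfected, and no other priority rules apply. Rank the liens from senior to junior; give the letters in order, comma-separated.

C, A, B

By effective date, earliest first: B (Jun 20, 2016), A (Jul 18, 2017), C (Sep 3, 2017).
B would otherwise be senior to C, so under the subordination agreement B and C exchange positions.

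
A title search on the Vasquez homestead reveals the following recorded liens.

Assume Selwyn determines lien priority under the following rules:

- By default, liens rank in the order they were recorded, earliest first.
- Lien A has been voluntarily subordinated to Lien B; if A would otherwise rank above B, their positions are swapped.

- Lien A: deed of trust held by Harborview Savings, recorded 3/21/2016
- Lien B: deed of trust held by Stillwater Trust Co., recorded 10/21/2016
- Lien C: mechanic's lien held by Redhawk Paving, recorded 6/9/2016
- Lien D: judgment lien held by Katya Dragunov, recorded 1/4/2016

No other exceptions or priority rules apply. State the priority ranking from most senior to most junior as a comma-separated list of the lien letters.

By effective date: D (1/4/2016), A (3/21/2016), C (6/9/2016), B (10/21/2016).
Because A would otherwise rank above B, the subordination swaps them.

D, B, C, A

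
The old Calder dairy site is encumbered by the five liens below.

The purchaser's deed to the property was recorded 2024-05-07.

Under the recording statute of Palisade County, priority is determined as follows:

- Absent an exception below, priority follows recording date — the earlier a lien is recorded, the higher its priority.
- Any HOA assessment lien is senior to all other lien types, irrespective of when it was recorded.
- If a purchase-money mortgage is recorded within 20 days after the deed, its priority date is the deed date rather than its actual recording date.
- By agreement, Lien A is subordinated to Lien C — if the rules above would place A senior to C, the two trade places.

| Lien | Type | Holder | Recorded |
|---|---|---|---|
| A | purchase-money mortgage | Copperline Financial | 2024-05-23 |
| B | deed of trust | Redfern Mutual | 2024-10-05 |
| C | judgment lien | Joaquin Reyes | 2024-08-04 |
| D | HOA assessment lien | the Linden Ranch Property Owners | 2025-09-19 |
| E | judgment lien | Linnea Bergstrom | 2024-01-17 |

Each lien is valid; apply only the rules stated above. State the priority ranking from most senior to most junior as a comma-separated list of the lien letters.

Effective dates: A's effective date is the deed date, 2024-05-07.
D, as an HOA assessment lien, has superpriority and ranks first.
Among the remaining liens, by effective date: E (2024-01-17), A (2024-05-07), C (2024-08-04), B (2024-10-05).
A is senior to C before the subordination, so the two trade places.

D, E, C, A, B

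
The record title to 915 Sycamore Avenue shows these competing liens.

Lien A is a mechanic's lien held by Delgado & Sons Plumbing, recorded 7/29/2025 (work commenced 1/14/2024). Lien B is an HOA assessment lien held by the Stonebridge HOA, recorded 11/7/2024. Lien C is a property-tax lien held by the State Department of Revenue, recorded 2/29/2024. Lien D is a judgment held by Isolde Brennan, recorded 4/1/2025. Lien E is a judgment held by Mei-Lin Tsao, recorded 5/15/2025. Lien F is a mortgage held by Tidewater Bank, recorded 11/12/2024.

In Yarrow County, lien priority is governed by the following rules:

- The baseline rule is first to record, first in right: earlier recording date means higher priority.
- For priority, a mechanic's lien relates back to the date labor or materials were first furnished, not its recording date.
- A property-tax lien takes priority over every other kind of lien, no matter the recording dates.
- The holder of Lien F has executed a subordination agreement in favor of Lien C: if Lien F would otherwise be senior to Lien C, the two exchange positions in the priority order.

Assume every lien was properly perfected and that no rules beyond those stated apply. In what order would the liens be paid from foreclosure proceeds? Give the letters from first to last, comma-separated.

Effective dates after the stated exceptions: A is treated as recorded 1/14/2024, the work-commencement date.
C is a property-tax lien and takes priority over every other lien.
Ordering the rest by effective date: A (1/14/2024), B (11/7/2024), F (11/12/2024), D (4/1/2025), E (5/15/2025).
F already ranks below C; the subordination has no effect.

C, A, B, F, D, E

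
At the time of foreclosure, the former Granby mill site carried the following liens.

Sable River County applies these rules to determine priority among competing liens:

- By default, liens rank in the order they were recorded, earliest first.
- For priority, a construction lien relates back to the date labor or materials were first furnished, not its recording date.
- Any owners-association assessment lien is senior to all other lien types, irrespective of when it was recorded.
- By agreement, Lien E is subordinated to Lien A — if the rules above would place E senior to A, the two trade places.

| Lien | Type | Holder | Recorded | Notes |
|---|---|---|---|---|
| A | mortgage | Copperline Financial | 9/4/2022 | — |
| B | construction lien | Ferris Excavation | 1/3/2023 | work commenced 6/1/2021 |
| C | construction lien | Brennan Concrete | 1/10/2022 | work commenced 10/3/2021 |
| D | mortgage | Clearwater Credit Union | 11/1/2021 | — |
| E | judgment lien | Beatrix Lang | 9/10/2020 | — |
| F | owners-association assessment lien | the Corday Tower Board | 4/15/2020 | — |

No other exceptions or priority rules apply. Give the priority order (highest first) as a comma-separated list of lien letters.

F, A, B, C, D, E

First, effective dates: B's effective date is 6/1/2021, when work began; C's effective date is 10/3/2021, when work began.
F is an owners-association assessment lien, so it outranks all other liens regardless of date.
The other liens, earliest effective date first: E (9/10/2020), B (6/1/2021), C (10/3/2021), D (11/1/2021), A (9/4/2022).
Because E would otherwise rank above A, the subordination swaps them.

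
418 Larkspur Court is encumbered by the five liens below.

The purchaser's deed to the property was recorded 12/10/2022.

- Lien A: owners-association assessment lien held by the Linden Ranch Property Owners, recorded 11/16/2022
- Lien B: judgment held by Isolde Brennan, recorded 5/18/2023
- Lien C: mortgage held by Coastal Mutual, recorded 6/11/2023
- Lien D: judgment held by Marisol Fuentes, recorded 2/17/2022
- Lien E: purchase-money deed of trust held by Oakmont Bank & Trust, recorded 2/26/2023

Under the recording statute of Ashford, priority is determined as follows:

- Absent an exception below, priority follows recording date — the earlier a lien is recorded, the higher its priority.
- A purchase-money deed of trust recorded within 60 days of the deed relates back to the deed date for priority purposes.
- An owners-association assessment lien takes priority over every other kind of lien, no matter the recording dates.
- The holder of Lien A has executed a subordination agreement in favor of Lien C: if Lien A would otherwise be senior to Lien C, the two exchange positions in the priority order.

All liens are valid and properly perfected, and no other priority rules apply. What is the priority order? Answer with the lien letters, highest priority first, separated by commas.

First, effective dates: E was recorded 78 days after the deed, outside the 60-day window, so it keeps its recording date.
A, as an owners-association assessment lien, has superpriority and ranks first.
Ordering the rest by effective date: D (2/17/2022), E (2/26/2023), B (5/18/2023), C (6/11/2023).
A would otherwise be senior to C, so under the subordination agreement A and C exchange positions.

C, D, E, B, A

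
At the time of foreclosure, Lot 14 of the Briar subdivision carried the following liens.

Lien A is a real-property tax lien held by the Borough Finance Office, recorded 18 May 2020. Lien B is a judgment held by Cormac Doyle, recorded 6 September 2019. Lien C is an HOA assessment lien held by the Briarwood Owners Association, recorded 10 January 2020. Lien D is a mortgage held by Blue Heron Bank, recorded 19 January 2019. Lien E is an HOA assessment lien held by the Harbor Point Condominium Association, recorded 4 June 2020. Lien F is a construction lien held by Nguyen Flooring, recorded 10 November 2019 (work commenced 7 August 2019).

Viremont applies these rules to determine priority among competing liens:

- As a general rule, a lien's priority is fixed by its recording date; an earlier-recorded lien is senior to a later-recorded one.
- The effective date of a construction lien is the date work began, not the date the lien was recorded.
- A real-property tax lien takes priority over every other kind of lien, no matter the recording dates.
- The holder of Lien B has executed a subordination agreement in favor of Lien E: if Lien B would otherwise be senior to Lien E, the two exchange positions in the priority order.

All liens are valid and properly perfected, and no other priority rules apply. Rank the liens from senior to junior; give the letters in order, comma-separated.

A, D, F, E, C, B

Adjusting effective dates: F relates back to 7 August 2019 (work commenced).
A is a real-property tax lien and takes priority over every other lien.
Remaining liens by effective date: D (19 January 2019), F (7 August 2019), B (6 September 2019), C (10 January 2020), E (4 June 2020).
B would otherwise be senior to E, so under the subordination agreement B and E exchange positions.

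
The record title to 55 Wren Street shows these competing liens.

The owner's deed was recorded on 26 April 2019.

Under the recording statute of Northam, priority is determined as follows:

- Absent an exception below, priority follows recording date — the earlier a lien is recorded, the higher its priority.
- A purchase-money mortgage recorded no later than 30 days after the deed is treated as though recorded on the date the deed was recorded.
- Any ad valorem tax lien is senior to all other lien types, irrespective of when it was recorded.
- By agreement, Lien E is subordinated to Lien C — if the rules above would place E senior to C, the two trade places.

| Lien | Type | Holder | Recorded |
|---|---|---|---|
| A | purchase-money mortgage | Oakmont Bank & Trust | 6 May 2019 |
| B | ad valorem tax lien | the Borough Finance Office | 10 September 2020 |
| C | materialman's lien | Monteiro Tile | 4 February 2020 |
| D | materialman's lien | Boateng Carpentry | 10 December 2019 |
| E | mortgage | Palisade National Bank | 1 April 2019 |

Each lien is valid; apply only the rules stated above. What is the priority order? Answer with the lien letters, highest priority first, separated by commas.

Effective dates after the stated exceptions: A was recorded within the 30-day window, so its effective date is the deed date 26 April 2019.
B is an ad valorem tax lien, so it outranks all other liens regardless of date.
The other liens, earliest effective date first: E (1 April 2019), A (26 April 2019), D (10 December 2019), C (4 February 2020).
E is senior to C before the subordination, so the two trade places.

B, C, A, D, E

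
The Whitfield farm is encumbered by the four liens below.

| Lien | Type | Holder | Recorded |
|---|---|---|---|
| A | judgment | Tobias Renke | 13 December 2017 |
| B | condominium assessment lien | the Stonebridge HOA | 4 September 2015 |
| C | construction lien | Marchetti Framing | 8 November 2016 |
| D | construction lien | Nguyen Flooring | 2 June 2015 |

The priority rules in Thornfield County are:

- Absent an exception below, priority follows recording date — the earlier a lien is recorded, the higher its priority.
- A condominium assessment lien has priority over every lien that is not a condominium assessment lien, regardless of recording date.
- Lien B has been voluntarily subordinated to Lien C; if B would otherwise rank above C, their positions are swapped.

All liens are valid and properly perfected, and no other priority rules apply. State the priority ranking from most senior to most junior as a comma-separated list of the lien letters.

C, D, B, A

B is a condominium assessment lien and takes priority over every other lien.
Remaining liens by effective date: D (2 June 2015), C (8 November 2016), A (13 December 2017).
The subordination applies — B was senior to C — so B and C swap.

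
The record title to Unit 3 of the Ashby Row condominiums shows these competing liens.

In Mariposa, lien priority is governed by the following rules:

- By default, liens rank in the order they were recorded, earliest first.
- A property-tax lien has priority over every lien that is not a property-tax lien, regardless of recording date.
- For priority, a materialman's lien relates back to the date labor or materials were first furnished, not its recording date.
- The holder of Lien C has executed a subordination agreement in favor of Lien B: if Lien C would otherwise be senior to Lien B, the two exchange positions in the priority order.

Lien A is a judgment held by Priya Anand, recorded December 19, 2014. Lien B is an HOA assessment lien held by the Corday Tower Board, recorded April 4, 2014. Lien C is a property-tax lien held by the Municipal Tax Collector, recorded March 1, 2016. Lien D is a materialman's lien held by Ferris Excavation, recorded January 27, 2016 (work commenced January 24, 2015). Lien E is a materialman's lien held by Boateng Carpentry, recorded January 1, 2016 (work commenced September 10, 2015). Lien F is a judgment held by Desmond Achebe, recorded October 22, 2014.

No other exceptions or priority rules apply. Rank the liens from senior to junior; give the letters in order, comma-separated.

Adjusting effective dates: D's effective date is January 24, 2015, when work began; E relates back to September 10, 2015 (work commenced).
C is a property-tax lien and takes priority over every other lien.
The other liens, earliest effective date first: B (April 4, 2014), F (October 22, 2014), A (December 19, 2014), D (January 24, 2015), E (September 10, 2015).
Because C would otherwise rank above B, the subordination swaps them.

B, C, F, A, D, E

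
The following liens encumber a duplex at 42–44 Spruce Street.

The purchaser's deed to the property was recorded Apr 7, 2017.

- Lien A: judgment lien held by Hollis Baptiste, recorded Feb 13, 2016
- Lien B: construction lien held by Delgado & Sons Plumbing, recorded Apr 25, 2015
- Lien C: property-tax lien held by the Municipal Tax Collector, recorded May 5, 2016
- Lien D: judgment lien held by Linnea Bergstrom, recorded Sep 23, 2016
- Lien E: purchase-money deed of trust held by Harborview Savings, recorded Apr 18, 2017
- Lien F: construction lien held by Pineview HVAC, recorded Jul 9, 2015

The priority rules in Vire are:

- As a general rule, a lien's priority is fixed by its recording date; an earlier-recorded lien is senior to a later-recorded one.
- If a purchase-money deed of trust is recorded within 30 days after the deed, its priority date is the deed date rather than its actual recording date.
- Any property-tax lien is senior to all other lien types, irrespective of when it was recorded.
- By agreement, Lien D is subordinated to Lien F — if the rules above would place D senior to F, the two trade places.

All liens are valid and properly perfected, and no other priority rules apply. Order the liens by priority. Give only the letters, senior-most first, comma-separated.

Effective dates: E's effective date is the deed date, Apr 7, 2017.
As a property-tax lien, C is senior to every other lien.
Remaining liens by effective date: B (Apr 25, 2015), F (Jul 9, 2015), A (Feb 13, 2016), D (Sep 23, 2016), E (Apr 7, 2017).
D already ranks below F; the subordination has no effect.

C, B, F, A, D, E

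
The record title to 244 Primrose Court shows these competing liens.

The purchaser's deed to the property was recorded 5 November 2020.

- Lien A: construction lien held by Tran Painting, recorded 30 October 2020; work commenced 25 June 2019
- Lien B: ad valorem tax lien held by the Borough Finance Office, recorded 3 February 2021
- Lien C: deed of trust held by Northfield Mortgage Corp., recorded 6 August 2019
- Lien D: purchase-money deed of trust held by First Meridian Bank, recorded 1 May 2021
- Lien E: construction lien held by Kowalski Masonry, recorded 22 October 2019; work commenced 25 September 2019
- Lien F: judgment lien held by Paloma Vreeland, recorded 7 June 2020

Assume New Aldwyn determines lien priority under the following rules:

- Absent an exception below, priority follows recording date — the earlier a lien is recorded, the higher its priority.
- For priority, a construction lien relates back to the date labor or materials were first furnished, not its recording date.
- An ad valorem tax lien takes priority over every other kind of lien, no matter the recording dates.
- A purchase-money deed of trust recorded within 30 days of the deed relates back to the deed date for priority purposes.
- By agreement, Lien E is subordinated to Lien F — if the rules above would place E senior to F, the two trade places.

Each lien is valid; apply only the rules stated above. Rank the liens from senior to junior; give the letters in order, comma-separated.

B, A, C, F, E, D

First, effective dates: A is treated as recorded 25 June 2019, the work-commencement date; D missed the 30-day window (177 days after the deed), so its recording date stands; E is treated as recorded 25 September 2019, the work-commencement date.
As an ad valorem tax lien, B is senior to every other lien.
Among the remaining liens, by effective date: A (25 June 2019), C (6 August 2019), E (25 September 2019), F (7 June 2020), D (1 May 2021).
Because E would otherwise rank above F, the subordination swaps them.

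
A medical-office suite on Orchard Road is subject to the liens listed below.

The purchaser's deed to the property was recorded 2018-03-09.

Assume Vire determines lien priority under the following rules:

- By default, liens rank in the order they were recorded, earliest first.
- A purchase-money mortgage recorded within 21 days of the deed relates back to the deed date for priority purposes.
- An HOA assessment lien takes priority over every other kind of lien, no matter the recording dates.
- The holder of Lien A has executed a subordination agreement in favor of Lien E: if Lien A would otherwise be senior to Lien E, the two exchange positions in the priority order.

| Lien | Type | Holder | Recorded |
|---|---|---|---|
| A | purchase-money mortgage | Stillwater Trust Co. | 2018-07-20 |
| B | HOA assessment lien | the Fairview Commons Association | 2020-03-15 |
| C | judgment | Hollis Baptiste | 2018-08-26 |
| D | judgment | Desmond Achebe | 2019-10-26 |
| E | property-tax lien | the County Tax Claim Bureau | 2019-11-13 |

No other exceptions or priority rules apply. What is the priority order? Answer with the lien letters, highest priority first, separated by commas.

B, E, C, D, A

First, effective dates: A was recorded 133 days after the deed — beyond 21 days — so no relation-back applies.
B is an HOA assessment lien, so it outranks all other liens regardless of date.
Remaining liens by effective date: A (2018-07-20), C (2018-08-26), D (2019-10-26), E (2019-11-13).
The subordination applies — A was senior to E — so A and E swap.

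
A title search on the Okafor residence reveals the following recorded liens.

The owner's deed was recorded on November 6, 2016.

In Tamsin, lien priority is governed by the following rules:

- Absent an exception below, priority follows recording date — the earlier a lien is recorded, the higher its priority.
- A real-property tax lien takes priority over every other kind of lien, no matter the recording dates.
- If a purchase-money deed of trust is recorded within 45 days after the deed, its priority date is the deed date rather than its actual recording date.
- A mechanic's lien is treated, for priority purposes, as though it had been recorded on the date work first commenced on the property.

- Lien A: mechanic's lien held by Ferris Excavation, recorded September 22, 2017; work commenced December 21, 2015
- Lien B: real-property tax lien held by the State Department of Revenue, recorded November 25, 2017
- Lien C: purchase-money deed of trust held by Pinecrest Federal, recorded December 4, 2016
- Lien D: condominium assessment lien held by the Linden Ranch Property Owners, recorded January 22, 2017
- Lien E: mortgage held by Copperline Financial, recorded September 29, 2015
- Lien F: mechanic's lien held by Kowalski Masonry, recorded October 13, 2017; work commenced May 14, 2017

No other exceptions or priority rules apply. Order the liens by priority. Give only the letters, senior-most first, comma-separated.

First, effective dates: A's effective date is December 21, 2015, when work began; C relates back to the deed date November 6, 2016; F relates back to May 14, 2017 (work commenced).
As a real-property tax lien, B is senior to every other lien.
Ordering the rest by effective date: E (September 29, 2015), A (December 21, 2015), C (November 6, 2016), D (January 22, 2017), F (May 14, 2017).

B, E, A, C, D, F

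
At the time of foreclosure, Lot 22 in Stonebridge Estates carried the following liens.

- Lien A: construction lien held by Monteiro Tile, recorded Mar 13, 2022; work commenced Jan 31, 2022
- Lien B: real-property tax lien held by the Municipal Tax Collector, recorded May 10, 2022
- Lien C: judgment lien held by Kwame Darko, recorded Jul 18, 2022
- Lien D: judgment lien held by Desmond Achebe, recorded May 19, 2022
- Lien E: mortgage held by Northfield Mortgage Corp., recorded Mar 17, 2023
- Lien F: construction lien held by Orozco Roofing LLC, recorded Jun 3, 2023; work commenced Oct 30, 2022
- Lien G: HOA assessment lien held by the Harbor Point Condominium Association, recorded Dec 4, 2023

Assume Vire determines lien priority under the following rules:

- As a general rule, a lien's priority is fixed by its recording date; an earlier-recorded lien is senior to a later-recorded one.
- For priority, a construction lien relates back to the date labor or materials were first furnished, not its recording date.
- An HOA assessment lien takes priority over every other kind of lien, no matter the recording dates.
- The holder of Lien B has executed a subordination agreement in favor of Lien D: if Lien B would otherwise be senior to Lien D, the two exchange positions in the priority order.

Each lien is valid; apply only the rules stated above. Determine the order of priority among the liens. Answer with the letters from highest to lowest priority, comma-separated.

Effective dates after the stated exceptions: A is treated as recorded Jan 31, 2022, the work-commencement date; F relates back to Oct 30, 2022 (work commenced).
As an HOA assessment lien, G is senior to every other lien.
Remaining liens by effective date: A (Jan 31, 2022), B (May 10, 2022), D (May 19, 2022), C (Jul 18, 2022), F (Oct 30, 2022), E (Mar 17, 2023).
Because B would otherwise rank above D, the subordination swaps them.

G, A, D, B, C, F, E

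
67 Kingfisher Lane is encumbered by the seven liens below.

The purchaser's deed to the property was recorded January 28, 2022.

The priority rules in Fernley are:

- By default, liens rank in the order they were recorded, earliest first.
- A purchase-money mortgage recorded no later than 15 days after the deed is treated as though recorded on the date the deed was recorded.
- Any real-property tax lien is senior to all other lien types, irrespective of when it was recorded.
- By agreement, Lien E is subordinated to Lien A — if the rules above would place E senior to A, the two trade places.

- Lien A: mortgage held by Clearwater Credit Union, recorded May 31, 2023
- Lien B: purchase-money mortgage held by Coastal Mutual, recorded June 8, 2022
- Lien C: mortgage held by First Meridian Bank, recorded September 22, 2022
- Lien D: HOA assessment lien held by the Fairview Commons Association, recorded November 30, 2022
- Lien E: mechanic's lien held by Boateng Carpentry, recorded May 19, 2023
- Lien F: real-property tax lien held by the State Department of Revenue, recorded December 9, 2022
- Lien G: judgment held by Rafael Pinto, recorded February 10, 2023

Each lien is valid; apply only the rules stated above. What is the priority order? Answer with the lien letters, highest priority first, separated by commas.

F, B, C, D, G, A, E

Effective dates after the stated exceptions: B was recorded 131 days after the deed, outside the 15-day window, so it keeps its recording date.
F, as a real-property tax lien, has superpriority and ranks first.
The other liens, earliest effective date first: B (June 8, 2022), C (September 22, 2022), D (November 30, 2022), G (February 10, 2023), E (May 19, 2023), A (May 31, 2023).
Because E would otherwise rank above A, the subordination swaps them.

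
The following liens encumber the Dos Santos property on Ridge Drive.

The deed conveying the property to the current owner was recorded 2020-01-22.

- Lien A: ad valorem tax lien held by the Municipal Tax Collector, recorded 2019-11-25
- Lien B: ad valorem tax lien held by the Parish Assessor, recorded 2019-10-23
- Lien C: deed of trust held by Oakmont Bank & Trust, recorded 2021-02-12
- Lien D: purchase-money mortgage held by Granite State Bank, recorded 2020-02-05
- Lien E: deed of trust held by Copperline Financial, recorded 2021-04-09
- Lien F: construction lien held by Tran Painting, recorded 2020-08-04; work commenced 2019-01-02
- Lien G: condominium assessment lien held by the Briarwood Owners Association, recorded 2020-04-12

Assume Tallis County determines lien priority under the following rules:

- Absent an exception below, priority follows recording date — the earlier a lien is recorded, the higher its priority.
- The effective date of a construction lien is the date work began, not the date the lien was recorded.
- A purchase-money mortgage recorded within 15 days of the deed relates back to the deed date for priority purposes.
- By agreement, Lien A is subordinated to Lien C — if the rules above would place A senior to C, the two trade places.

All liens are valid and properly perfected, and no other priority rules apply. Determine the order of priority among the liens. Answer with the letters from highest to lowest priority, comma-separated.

Effective dates: D relates back to the deed date 2020-01-22; F's effective date is 2019-01-02, when work began.
By effective date: F (2019-01-02), B (2019-10-23), A (2019-11-25), D (2020-01-22), G (2020-04-12), C (2021-02-12), E (2021-04-09).
The subordination applies — A was senior to C — so A and C swap.

F, B, C, D, G, A, E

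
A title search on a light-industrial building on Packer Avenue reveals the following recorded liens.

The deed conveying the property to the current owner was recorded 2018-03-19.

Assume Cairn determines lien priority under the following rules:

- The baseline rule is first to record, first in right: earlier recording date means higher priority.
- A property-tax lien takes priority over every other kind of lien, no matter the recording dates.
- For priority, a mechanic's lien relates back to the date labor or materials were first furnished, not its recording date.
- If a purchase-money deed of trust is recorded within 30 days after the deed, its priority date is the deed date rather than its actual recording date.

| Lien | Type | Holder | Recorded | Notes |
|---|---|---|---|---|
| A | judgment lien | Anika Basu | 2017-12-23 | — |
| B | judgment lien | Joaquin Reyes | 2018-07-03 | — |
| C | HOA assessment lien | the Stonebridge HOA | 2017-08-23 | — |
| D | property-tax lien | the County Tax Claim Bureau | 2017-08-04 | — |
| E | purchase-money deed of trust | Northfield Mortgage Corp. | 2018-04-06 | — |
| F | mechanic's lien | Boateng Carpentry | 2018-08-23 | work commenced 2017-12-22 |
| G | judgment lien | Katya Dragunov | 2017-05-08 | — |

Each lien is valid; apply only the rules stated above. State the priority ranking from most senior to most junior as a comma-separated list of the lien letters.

D, G, C, F, A, E, B

Effective dates after the stated exceptions: E's effective date is the deed date, 2018-03-19; F relates back to 2017-12-22 (work commenced).
As a property-tax lien, D is senior to every other lien.
Among the remaining liens, by effective date: G (2017-05-08), C (2017-08-23), F (2017-12-22), A (2017-12-23), E (2018-03-19), B (2018-07-03).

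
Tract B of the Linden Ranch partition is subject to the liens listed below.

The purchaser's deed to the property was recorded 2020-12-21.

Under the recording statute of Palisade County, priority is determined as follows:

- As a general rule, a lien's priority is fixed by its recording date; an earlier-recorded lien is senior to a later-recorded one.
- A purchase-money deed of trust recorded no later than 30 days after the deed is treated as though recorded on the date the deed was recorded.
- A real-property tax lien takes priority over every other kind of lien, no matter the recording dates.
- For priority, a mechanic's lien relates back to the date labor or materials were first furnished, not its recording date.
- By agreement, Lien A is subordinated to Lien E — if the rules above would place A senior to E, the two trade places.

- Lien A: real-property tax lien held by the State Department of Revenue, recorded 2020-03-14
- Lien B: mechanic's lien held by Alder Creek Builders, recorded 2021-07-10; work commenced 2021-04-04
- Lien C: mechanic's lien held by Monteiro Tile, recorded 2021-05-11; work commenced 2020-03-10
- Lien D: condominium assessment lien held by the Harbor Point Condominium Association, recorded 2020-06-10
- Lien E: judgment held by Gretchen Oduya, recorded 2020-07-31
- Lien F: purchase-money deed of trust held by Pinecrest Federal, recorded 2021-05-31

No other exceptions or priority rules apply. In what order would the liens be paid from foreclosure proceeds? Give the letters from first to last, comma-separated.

Effective dates after the stated exceptions: B relates back to 2021-04-04 (work commenced); C's effective date is 2020-03-10, when work began; F was recorded 161 days after the deed — beyond 30 days — so no relation-back applies.
A is a real-property tax lien, so it outranks all other liens regardless of date.
Among the remaining liens, by effective date: C (2020-03-10), D (2020-06-10), E (2020-07-31), B (2021-04-04), F (2021-05-31).
A would otherwise be senior to E, so under the subordination agreement A and E exchange positions.

E, C, D, A, B, F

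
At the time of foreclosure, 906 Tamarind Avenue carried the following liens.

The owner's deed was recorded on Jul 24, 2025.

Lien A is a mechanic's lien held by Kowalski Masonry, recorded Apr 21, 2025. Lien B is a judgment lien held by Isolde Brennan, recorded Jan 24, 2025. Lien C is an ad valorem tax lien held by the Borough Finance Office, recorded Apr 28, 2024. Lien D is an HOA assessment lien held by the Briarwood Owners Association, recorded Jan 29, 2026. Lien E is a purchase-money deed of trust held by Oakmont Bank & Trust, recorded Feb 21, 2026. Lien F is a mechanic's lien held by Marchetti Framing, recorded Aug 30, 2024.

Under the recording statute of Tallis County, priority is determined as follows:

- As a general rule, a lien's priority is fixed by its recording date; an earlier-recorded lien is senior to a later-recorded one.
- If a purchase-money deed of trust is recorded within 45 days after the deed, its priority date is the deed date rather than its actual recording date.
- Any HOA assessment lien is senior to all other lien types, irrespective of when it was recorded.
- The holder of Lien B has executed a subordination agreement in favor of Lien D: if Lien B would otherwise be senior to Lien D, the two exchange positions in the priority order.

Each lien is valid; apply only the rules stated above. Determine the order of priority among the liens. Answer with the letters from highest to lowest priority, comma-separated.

Effective dates after the stated exceptions: E was recorded 212 days after the deed — beyond 45 days — so no relation-back applies.
As an HOA assessment lien, D is senior to every other lien.
Among the remaining liens, by effective date: C (Apr 28, 2024), F (Aug 30, 2024), B (Jan 24, 2025), A (Apr 21, 2025), E (Feb 21, 2026).
B already ranks below D; the subordination has no effect.

D, C, F, B, A, E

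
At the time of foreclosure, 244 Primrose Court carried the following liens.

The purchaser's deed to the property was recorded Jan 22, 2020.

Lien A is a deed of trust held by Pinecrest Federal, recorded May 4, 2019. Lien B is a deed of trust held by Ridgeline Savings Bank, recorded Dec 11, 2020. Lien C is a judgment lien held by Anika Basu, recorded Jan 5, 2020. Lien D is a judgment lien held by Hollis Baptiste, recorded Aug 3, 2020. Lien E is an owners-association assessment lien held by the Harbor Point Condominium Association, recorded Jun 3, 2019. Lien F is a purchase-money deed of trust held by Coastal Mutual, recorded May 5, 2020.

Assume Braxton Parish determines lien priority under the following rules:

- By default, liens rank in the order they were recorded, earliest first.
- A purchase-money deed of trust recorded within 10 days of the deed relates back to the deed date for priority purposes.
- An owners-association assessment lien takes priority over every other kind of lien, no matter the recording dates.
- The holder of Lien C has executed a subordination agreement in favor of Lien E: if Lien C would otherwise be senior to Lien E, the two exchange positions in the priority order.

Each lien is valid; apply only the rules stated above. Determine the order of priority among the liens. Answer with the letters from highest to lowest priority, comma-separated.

E, A, C, F, D, B

Effective dates after the stated exceptions: F was recorded 104 days after the deed — beyond 10 days — so no relation-back applies.
E, as an owners-association assessment lien, has superpriority and ranks first.
Remaining liens by effective date: A (May 4, 2019), C (Jan 5, 2020), F (May 5, 2020), D (Aug 3, 2020), B (Dec 11, 2020).
C is already junior to E, so the subordination agreement changes nothing.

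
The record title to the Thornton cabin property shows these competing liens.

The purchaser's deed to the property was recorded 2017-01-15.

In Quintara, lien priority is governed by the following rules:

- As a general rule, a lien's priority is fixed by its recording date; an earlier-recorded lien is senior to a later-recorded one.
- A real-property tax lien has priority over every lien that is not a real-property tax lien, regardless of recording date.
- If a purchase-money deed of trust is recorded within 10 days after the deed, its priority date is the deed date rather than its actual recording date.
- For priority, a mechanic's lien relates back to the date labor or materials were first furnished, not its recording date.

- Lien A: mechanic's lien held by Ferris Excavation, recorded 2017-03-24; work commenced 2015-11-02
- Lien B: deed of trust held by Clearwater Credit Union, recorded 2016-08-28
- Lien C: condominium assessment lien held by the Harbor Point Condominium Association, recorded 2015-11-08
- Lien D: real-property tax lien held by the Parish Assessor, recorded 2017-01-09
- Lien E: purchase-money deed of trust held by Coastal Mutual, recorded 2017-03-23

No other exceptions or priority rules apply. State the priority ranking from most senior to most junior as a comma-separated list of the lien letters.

Adjusting effective dates: A's effective date is 2015-11-02, when work began; E was recorded 67 days after the deed — beyond 10 days — so no relation-back applies.
D, as a real-property tax lien, has superpriority and ranks first.
Remaining liens by effective date: A (2015-11-02), C (2015-11-08), B (2016-08-28), E (2017-03-23).

D, A, C, B, E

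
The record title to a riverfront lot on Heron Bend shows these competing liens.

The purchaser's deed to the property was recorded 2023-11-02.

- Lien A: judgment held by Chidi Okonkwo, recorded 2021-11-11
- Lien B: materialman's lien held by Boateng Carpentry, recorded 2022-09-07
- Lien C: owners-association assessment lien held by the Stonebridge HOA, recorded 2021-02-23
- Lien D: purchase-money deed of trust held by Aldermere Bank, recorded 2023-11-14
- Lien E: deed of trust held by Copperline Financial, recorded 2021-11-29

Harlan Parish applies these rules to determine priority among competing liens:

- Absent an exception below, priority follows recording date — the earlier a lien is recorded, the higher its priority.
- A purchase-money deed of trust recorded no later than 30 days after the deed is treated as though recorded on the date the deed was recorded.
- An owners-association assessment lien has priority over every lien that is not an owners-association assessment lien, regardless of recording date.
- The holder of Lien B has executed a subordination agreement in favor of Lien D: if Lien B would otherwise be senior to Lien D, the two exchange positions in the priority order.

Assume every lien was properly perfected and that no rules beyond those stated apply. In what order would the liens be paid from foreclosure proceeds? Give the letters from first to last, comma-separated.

Effective dates after the stated exceptions: D relates back to the deed date 2023-11-02.
C is an owners-association assessment lien, so it outranks all other liens regardless of date.
The other liens, earliest effective date first: A (2021-11-11), E (2021-11-29), B (2022-09-07), D (2023-11-02).
Because B would otherwise rank above D, the subordination swaps them.

C, A, E, D, B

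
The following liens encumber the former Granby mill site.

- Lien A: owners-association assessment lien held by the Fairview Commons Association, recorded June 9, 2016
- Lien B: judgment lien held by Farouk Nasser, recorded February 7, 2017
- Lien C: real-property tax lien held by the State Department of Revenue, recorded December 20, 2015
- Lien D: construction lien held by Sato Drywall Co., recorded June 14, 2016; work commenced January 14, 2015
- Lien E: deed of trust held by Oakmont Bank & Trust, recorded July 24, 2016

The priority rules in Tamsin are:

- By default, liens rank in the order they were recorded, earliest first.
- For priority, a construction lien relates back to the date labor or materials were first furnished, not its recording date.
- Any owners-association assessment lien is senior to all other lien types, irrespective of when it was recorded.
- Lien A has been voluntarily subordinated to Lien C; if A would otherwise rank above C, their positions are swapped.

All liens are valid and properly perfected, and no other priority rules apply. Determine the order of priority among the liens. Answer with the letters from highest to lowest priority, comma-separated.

C, D, A, E, B

First, effective dates: D relates back to January 14, 2015 (work commenced).
A is an owners-association assessment lien, so it outranks all other liens regardless of date.
Remaining liens by effective date: D (January 14, 2015), C (December 20, 2015), E (July 24, 2016), B (February 7, 2017).
Because A would otherwise rank above C, the subordination swaps them.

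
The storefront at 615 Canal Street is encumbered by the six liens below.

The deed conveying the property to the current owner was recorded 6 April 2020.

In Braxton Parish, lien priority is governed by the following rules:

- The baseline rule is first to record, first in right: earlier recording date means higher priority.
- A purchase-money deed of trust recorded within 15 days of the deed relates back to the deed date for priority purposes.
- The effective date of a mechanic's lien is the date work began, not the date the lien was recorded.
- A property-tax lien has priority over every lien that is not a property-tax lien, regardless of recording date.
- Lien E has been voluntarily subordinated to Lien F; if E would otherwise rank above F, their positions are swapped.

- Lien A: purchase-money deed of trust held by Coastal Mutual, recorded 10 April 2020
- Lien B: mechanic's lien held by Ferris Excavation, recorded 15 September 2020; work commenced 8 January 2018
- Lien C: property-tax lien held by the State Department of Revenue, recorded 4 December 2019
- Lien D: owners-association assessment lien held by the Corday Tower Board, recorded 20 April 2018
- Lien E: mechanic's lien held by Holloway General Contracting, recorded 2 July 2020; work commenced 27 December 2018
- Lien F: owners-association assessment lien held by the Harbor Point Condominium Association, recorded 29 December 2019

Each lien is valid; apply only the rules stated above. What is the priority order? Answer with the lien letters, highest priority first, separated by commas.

C, B, D, F, E, A

Effective dates after the stated exceptions: A's effective date is the deed date, 6 April 2020; B relates back to 8 January 2018 (work commenced); E is treated as recorded 27 December 2018, the work-commencement date.
C is a property-tax lien and takes priority over every other lien.
Among the remaining liens, by effective date: B (8 January 2018), D (20 April 2018), E (27 December 2018), F (29 December 2019), A (6 April 2020).
E is senior to F before the subordination, so the two trade places.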